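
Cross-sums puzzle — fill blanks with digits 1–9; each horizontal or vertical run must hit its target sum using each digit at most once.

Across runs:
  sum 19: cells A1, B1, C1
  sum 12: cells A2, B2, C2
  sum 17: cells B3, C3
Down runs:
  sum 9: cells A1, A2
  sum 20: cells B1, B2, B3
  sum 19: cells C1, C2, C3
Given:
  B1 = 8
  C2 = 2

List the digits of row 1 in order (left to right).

2, 8, 9

17 in 2 cells must be {8,9}.
C1 = 9: the only remaining digit allowed by both the 19 across and the 19 down.
Given what's placed, B3 must be 9 to fit the 17 across and 20 down.
C3 = 17 − 9 = 8 completes the 17 across.
A1 = 19 − 17 = 2 completes the 19 across.
A2 = 9 − 2 = 7 completes the 9 down.
B2 = 12 − 9 = 3 completes the 12 across.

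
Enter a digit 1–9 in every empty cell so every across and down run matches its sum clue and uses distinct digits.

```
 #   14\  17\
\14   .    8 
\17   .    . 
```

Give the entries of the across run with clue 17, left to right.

8, 9

17 in 2 cells must be {8,9}.
R1C1 = 14 − 8 = 6 completes the 14 across.
R2C1 = 14 − 6 = 8 completes the 14 down.
R2C2 = 17 − 8 = 9 completes the 17 across.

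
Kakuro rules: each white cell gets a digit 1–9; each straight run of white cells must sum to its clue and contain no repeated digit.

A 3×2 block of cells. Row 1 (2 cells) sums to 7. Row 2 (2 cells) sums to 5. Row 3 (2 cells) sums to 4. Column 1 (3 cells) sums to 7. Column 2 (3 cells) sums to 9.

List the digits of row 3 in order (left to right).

4 in 2 cells must be {1,3}; 7 in 3 cells must be {1,2,4}.
The 4 across and the 7 down share only 1, so (3,1) = 1.
(3,2) = 4 − 1 = 3 completes the 4 across.
Nothing is forced directly, so branch on (1,1), whose candidates are 2 or 4. If (1,1) = 4: then (1,2) would have to be in {3} for the 7 across but in {1,2,4,5} for the 9 down — contradiction. So (1,1) = 2.
(1,2) = 7 − 2 = 5 completes the 7 across.
(2,1) = 7 − 3 = 4 completes the 7 down.
(2,2) = 5 − 4 = 1 completes the 5 across.

1 3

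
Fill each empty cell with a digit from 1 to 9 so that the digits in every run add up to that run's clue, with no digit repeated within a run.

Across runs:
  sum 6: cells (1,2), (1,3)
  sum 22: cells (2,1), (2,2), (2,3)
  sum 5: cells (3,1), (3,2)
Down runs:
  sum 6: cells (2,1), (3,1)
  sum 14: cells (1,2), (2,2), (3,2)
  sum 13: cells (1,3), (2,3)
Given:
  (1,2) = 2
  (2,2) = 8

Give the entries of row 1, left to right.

2 4

(1,3) = 6 − 2 = 4 completes the 6 across.
Given what's placed, (2,1) must be 5 to fit the 22 across and 6 down.
(2,3) = 22 − 13 = 9 completes the 22 across.
(3,1) = 6 − 5 = 1 completes the 6 down.
(3,2) = 5 − 1 = 4 completes the 5 across.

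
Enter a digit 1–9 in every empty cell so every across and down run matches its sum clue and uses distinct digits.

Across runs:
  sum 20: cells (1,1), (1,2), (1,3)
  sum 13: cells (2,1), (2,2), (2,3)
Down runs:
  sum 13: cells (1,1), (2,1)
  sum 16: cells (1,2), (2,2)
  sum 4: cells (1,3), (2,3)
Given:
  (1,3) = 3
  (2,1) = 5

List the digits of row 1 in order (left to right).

8 9 3

16 in 2 cells must be {7,9}; 4 in 2 cells must be {1,3}.
(1,1) = 13 − 5 = 8 completes the 13 down.
(1,2) = 20 − 11 = 9 completes the 20 across.
(2,2) = 16 − 9 = 7 completes the 16 down.
(2,3) = 13 − 12 = 1 completes the 13 across.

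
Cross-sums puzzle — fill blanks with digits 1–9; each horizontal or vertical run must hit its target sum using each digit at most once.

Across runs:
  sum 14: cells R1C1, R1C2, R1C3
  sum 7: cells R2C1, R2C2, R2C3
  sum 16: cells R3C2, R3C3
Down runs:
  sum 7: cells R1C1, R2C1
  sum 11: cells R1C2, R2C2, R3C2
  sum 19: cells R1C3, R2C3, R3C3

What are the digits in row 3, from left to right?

7 9

7 in 3 cells must be {1,2,4}; 16 in 2 cells must be {7,9}.
Only 7 fits R3C2 under both its across sum 16 and down sum 11.
R3C3 = 16 − 7 = 9 completes the 16 across.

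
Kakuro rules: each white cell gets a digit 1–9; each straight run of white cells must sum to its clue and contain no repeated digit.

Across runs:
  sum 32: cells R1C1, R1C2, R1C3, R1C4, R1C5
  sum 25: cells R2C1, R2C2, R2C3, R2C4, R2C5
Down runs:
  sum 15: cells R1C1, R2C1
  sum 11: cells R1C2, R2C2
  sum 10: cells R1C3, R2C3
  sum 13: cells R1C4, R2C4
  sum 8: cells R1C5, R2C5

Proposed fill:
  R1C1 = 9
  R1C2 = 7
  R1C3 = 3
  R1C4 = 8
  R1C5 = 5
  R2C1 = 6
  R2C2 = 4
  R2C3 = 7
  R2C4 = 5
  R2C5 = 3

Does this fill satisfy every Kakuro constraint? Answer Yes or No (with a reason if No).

Yes

Across: 9+7+3+8+5=32; 6+4+7+5+3=25. Down: 9+6=15; 7+4=11; 3+7=10; 8+5=13; 5+3=8. No digit repeats within any run.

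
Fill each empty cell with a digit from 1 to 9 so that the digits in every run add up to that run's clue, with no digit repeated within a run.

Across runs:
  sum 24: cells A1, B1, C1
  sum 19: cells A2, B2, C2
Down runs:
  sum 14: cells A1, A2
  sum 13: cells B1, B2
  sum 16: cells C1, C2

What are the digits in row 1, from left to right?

24 in 3 cells must be {7,8,9}; 16 in 2 cells must be {7,9}.
Nothing is forced directly, so branch on A1, whose candidates are 8 or 9. If A1 = 9: that forces C1 = 7, A2 = 5, after which C2 would have to be in {6,8} for the 19 across but in {9} for the 16 down — contradiction. So A1 = 8.
A2 = 14 − 8 = 6 completes the 14 down.
Given what's placed, C2 must be 9 to fit the 19 across and 16 down.
C1 = 16 − 9 = 7 completes the 16 down.
B2 = 19 − 15 = 4 completes the 19 across.
B1 = 24 − 15 = 9 completes the 24 across.

8 9 7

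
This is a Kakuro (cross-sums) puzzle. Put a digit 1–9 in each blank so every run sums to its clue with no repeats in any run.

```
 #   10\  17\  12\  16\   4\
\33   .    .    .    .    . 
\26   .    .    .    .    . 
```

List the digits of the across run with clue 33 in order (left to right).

6 8 7 9 3

17 in 2 cells must be {8,9}; 16 in 2 cells must be {7,9}; 4 in 2 cells must be {1,3}.
Only 3 fits R1C5 under both its across sum 33 and down sum 4.
R2C5 = 4 − 3 = 1 completes the 4 down.
Nothing is forced directly, so branch on R1C2, whose candidates are 8 or 9. If R1C2 = 9: that forces R1C4 = 7, R2C2 = 8, R2C4 = 9, R1C3 = 8, after which R2C3 would have to be in {2,3,5,6} for the 26 across but in {4} for the 12 down — contradiction. So R1C2 = 8.
R2C2 = 17 − 8 = 9 completes the 17 down.
R2C4 = 7: the only remaining digit allowed by both the 26 across and the 16 down.
R1C4 = 16 − 7 = 9 completes the 16 down.
Given what's placed, R1C3 must be 7 to fit the 33 across and 12 down.
R2C3 = 12 − 7 = 5 completes the 12 down.
R1C1 = 33 − 27 = 6 completes the 33 across.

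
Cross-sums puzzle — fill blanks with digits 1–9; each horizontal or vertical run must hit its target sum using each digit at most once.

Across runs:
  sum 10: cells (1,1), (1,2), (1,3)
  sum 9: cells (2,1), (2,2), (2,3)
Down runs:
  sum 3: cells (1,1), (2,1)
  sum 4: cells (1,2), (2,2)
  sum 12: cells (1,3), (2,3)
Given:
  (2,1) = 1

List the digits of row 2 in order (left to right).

3 in 2 cells must be {1,2}; 4 in 2 cells must be {1,3}.
(1,1) = 3 − 1 = 2 completes the 3 down.
(2,2) = 3: the only remaining digit allowed by both the 9 across and the 4 down.
(2,3) = 9 − 4 = 5 completes the 9 across.
(1,2) = 4 − 3 = 1 completes the 4 down.
(1,3) = 10 − 3 = 7 completes the 10 across.

1, 3, 5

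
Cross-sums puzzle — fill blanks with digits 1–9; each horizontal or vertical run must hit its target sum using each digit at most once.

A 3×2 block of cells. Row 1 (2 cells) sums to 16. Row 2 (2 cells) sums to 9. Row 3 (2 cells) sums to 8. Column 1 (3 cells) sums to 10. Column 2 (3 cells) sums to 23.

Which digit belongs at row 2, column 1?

1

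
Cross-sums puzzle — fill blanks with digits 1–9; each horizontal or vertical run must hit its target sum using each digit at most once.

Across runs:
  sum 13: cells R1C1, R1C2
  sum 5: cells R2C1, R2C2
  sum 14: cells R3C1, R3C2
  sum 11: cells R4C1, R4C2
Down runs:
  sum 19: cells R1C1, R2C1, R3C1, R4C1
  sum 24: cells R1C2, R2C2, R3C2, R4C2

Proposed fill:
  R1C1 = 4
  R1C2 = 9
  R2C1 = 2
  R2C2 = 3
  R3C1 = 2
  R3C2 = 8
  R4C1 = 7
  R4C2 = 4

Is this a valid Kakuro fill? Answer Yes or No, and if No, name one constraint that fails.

No — the across run R3C1–R3C2 sums to 10, not 14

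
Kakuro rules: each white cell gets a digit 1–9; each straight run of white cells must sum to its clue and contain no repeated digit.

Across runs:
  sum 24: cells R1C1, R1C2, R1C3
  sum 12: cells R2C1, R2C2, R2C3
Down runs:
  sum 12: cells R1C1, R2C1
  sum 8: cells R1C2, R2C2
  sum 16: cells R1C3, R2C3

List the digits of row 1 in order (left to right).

24 in 3 cells must be {7,8,9}; 16 in 2 cells must be {7,9}.
The 24 across and the 8 down share only 7, so R1C2 = 7.
Given what's placed, R1C3 must be 9 to fit the 24 across and 16 down.
R2C2 = 8 − 7 = 1 completes the 8 down.
R2C3 = 16 − 9 = 7 completes the 16 down.
R1C1 = 24 − 16 = 8 completes the 24 across.
R2C1 = 12 − 8 = 4 completes the 12 across.

8 7 9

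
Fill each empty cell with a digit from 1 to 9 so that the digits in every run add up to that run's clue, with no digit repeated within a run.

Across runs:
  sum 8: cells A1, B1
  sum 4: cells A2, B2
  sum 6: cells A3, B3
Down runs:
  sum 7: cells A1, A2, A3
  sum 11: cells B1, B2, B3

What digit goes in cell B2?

3

4 in 2 cells must be {1,3}; 7 in 3 cells must be {1,2,4}.
The 4 across and the 7 down share only 1, so A2 = 1.
B2 = 4 − 1 = 3 completes the 4 across.
Given what's placed, A1 must be 2 to fit the 8 across and 7 down.
B1 = 8 − 2 = 6 completes the 8 across.
A3 = 7 − 3 = 4 completes the 7 down.
B3 = 6 − 4 = 2 completes the 6 across.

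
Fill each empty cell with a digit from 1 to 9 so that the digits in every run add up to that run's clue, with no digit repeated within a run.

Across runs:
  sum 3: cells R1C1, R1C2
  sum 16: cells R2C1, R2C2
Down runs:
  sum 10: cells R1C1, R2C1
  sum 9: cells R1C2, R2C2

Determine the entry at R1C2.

2

3 in 2 cells must be {1,2}; 16 in 2 cells must be {7,9}.
The 16 across and the 9 down share only 7, so R2C2 = 7.
R1C2 = 9 − 7 = 2 completes the 9 down.
R2C1 = 16 − 7 = 9 completes the 16 across.
R1C1 = 3 − 2 = 1 completes the 3 across.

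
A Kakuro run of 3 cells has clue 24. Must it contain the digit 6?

No

The only way to make 24 from 3 distinct digits is {7,8,9}, which does not contain 6.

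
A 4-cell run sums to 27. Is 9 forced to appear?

Yes

Every partition of 27 into 4 distinct digits includes 9: {3,7,8,9}, {4,6,8,9}, {5,6,7,9}.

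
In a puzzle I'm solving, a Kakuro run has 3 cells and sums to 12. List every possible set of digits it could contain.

{1,2,9}; {1,3,8}; {1,4,7}; {1,5,6}; {2,3,7}; {2,4,6}; {3,4,5}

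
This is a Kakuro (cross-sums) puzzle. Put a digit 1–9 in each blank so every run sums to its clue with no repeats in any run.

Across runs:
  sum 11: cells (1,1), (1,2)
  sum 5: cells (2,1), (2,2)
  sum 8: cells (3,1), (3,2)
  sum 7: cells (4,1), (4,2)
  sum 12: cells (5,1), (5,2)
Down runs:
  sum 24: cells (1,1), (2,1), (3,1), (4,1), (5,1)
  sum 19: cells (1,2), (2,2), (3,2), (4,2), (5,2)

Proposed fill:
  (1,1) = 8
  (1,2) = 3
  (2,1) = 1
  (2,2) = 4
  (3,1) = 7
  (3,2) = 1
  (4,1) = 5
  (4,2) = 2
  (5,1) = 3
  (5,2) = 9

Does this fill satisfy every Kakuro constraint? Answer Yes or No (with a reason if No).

Yes

Across: 8+3=11; 1+4=5; 7+1=8; 5+2=7; 3+9=12. Down: 8+1+7+5+3=24; 3+4+1+2+9=19. No digit repeats within any run.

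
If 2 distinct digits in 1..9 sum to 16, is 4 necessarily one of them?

The only way to make 16 from 2 distinct digits is {7,9}, which does not contain 4.

No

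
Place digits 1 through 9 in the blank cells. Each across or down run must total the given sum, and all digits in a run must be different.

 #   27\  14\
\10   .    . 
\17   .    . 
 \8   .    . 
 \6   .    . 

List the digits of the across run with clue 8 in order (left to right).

17 in 2 cells must be {8,9}.
Only 8 fits R2C2 under both its across sum 17 and down sum 14.
R2C1 = 17 − 8 = 9 completes the 17 across.
Nothing is forced directly, so branch on R4C1, whose candidates are 4 or 5. If R4C1 = 4: that forces R3C1 = 6, R3C2 = 2, after which R4C2 would have to be in {2} for the 6 across but in {1,3} for the 14 down — contradiction. So R4C1 = 5.
R4C2 = 6 − 5 = 1 completes the 6 across.
No cell is forced outright now. R1C1 can only be 6 or 7 (the digits allowed by both its 10 across and its 27 down). If R1C1 = 6: then R1C2 would have to be in {4} for the 10 across but in {2,3} for the 14 down — contradiction. So R1C1 = 7.
R1C2 = 10 − 7 = 3 completes the 10 across.
R3C1 = 27 − 21 = 6 completes the 27 down.
R3C2 = 8 − 6 = 2 completes the 8 across.

6 2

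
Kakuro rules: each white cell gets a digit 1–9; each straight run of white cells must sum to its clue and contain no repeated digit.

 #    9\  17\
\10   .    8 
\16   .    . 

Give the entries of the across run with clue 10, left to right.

2 8

16 in 2 cells must be {7,9}; 17 in 2 cells must be {8,9}.
R1C1 = 10 − 8 = 2 completes the 10 across.
R2C1 = 9 − 2 = 7 completes the 9 down.
R2C2 = 16 − 7 = 9 completes the 16 across.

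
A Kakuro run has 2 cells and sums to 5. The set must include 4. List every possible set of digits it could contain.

2 distinct digits from 1–9 sum between 3 and 17.
Keeping only sets containing 4.
Only one set works: {1,4}.

{1,4}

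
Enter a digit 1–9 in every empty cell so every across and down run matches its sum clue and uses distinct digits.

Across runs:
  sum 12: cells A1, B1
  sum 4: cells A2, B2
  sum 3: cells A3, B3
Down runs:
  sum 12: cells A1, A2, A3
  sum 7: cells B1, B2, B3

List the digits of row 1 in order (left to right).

4 in 2 cells must be {1,3}; 3 in 2 cells must be {1,2}; 7 in 3 cells must be {1,2,4}.
The 12 across and the 7 down share only 4, so B1 = 4.
Given what's placed, B2 must be 1 to fit the 4 across and 7 down.
B3 = 7 − 5 = 2 completes the 7 down.
A1 = 12 − 4 = 8 completes the 12 across.
A2 = 4 − 1 = 3 completes the 4 across.
A3 = 3 − 2 = 1 completes the 3 across.

8 4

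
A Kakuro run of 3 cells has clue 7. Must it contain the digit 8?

The only way to make 7 from 3 distinct digits is {1,2,4}, which does not contain 8.

No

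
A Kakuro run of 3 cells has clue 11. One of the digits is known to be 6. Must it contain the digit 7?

Counterexample: {1,4,6} sums to 11 under that restriction without using 7.

No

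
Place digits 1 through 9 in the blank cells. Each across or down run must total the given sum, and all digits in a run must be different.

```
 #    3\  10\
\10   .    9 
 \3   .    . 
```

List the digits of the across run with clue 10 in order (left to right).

3 in 2 cells must be {1,2}.
R1C1 = 10 − 9 = 1 completes the 10 across.
R2C1 = 3 − 1 = 2 completes the 3 down.
R2C2 = 3 − 2 = 1 completes the 3 across.

1 9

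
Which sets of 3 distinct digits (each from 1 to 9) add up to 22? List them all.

{5,8,9}; {6,7,9}

3 distinct digits from 1–9 sum between 6 and 24.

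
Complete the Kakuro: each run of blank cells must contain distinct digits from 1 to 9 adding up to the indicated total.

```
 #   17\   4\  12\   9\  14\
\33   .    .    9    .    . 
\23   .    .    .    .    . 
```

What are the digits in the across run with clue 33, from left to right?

17 in 2 cells must be {8,9}; 4 in 2 cells must be {1,3}.
Given what's placed, R1C1 must be 8 to fit the 33 across and 17 down.
R1C2 = 3: the only remaining digit allowed by both the 33 across and the 4 down.
Given what's placed, R1C5 must be 6 to fit the 33 across and 14 down.
R2C1 = 17 − 8 = 9 completes the 17 down.
R2C2 = 4 − 3 = 1 completes the 4 down.
R2C3 = 12 − 9 = 3 completes the 12 down.
R2C5 = 14 − 6 = 8 completes the 14 down.
R1C4 = 33 − 26 = 7 completes the 33 across.

8, 3, 9, 7, 6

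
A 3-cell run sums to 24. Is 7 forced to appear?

Yes

The only way to make 24 from 3 distinct digits is {7,8,9}, which contains 7.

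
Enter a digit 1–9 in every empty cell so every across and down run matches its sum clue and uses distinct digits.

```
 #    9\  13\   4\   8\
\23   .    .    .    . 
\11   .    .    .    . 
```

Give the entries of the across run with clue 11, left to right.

2 5 1 3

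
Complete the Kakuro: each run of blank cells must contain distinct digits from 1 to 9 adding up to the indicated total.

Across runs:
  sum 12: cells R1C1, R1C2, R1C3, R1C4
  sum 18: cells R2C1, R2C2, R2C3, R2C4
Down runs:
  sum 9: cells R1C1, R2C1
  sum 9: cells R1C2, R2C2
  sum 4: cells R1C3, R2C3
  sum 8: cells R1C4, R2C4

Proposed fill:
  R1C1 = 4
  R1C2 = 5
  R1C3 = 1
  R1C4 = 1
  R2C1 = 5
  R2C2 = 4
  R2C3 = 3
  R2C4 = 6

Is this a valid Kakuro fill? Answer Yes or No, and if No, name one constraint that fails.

No — the across run R1C1–R1C4 sums to 11, not 12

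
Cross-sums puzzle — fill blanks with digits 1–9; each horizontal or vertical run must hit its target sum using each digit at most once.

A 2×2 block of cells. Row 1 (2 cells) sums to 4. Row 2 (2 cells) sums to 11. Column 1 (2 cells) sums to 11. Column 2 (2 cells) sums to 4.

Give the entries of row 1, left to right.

4 in 2 cells must be {1,3}.
The 4 across and the 11 down share only 3, so (1,1) = 3.
(1,2) = 4 − 3 = 1 completes the 4 across.
(2,1) = 11 − 3 = 8 completes the 11 down.
(2,2) = 11 − 8 = 3 completes the 11 across.

3 1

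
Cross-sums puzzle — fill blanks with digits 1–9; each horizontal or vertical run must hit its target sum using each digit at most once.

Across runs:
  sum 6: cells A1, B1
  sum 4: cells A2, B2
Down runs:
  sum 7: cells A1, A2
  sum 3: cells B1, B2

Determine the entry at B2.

4 in 2 cells must be {1,3}; 3 in 2 cells must be {1,2}.
The 4 across and the 3 down share only 1, so B2 = 1.
B1 = 3 − 1 = 2 completes the 3 down.
A2 = 4 − 1 = 3 completes the 4 across.
A1 = 6 − 2 = 4 completes the 6 across.

1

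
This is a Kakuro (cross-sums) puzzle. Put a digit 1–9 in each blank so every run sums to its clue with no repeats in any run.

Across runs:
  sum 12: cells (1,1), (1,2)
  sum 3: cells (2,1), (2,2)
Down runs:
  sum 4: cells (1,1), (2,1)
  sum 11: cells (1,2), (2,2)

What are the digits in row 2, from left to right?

1 2

3 in 2 cells must be {1,2}; 4 in 2 cells must be {1,3}.
The 12 across and the 4 down share only 3, so (1,1) = 3.
(1,2) = 12 − 3 = 9 completes the 12 across.
(2,1) = 4 − 3 = 1 completes the 4 down.
(2,2) = 3 − 1 = 2 completes the 3 across.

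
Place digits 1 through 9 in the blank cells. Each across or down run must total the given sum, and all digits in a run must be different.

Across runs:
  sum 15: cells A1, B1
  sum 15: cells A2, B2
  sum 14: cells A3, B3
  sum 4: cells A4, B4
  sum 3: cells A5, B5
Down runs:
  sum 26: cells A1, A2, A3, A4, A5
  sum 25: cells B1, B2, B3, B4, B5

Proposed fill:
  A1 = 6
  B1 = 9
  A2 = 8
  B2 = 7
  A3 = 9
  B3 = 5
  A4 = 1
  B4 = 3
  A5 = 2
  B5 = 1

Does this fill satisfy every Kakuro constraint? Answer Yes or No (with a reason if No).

Across: 6+9=15; 8+7=15; 9+5=14; 1+3=4; 2+1=3. Down: 6+8+9+1+2=26; 9+7+5+3+1=25. No digit repeats within any run.

Yes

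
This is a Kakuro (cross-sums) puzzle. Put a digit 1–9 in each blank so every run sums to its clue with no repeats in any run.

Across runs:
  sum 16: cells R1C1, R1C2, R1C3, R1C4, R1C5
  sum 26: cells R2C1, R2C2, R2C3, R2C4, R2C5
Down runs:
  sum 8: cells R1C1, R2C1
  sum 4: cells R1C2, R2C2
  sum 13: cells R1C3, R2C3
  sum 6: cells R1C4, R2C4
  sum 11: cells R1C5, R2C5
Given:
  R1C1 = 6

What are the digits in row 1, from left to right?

6 1 4 2 3

16 in 5 cells must be {1,2,3,4,6}; 4 in 2 cells must be {1,3}.
R1C3 = 4: the only remaining digit allowed by both the 16 across and the 13 down.
R2C1 = 8 − 6 = 2 completes the 8 down.
R2C3 = 13 − 4 = 9 completes the 13 down.
Nothing is forced directly, so branch on R1C2, whose candidates are 1 or 3. If R1C2 = 3: that forces R1C5 = 2, R2C2 = 1, after which R2C4 would have to be in {6,8} for the 26 across but in {1,2,4,5} for the 6 down — contradiction. So R1C2 = 1.
Given what's placed, R1C4 must be 2 to fit the 16 across and 6 down.
R1C5 = 16 − 13 = 3 completes the 16 across.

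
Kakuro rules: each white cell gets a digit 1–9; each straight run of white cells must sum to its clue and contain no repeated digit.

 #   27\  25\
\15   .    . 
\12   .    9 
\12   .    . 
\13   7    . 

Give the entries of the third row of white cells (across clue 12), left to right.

R2C1 = 12 − 9 = 3 completes the 12 across.
R4C2 = 13 − 7 = 6 completes the 13 across.
Nothing is forced directly, so branch on R1C1, whose candidates are 8 or 9. If R1C1 = 9: then R1C2 would have to be in {6} for the 15 across but in {2,3,7,8} for the 25 down — contradiction. So R1C1 = 8.
R1C2 = 15 − 8 = 7 completes the 15 across.
R3C1 = 27 − 18 = 9 completes the 27 down.
R3C2 = 12 − 9 = 3 completes the 12 across.

9, 3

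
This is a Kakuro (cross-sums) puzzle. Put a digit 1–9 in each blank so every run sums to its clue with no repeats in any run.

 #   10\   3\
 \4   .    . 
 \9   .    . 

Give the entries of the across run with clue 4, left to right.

4 in 2 cells must be {1,3}; 3 in 2 cells must be {1,2}.
The 4 across and the 3 down share only 1, so R1C2 = 1.
R2C2 = 3 − 1 = 2 completes the 3 down.
R1C1 = 4 − 1 = 3 completes the 4 across.
R2C1 = 9 − 2 = 7 completes the 9 across.

3 1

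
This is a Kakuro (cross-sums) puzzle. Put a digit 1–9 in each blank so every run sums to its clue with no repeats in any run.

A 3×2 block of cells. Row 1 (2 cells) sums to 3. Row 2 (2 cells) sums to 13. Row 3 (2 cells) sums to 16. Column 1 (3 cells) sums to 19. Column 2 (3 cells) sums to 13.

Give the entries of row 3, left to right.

3 in 2 cells must be {1,2}; 16 in 2 cells must be {7,9}.
The 3 across and the 19 down share only 2, so (1,1) = 2.
(1,2) = 3 − 2 = 1 completes the 3 across.
Given what's placed, (3,1) must be 9 to fit the 16 across and 19 down.
(3,2) = 16 − 9 = 7 completes the 16 across.
(2,1) = 19 − 11 = 8 completes the 19 down.
(2,2) = 13 − 8 = 5 completes the 13 across.

9, 7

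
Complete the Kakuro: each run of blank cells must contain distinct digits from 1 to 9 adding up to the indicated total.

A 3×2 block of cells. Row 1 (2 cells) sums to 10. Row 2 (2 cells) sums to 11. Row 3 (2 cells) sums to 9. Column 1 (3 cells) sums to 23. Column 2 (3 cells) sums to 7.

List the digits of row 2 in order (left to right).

23 in 3 cells must be {6,8,9}; 7 in 3 cells must be {1,2,4}.
Nothing is forced directly, so branch on (2,2), whose candidates are 2 or 4. If (2,2) = 4: then (2,1) would have to be in {7} for the 11 across but in {6,8,9} for the 23 down — contradiction. So (2,2) = 2.
(2,1) = 11 − 2 = 9 completes the 11 across.
Nothing is forced directly, so branch on (1,1), whose candidates are 6 or 8. If (1,1) = 8: then (1,2) would have to be in {2} for the 10 across but in {1,4} for the 7 down — contradiction. So (1,1) = 6.
(1,2) = 10 − 6 = 4 completes the 10 across.
(3,1) = 23 − 15 = 8 completes the 23 down.
(3,2) = 9 − 8 = 1 completes the 9 across.

9, 2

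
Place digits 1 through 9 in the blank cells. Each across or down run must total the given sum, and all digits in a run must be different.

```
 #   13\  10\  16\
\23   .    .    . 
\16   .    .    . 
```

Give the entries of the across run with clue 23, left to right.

8, 6, 9

23 in 3 cells must be {6,8,9}; 16 in 2 cells must be {7,9}.
The 23 across and the 16 down share only 9, so R1C3 = 9.
R2C3 = 16 − 9 = 7 completes the 16 down.
Nothing is forced directly, so branch on R1C1, whose candidates are 6 or 8. If R1C1 = 6: that forces R1C2 = 8, after which R2C1 would have to be in {1,3,4,5,6,8} for the 16 across but in {7} for the 13 down — contradiction. So R1C1 = 8.
R1C2 = 23 − 17 = 6 completes the 23 across.
R2C1 = 13 − 8 = 5 completes the 13 down.
R2C2 = 16 − 12 = 4 completes the 16 across.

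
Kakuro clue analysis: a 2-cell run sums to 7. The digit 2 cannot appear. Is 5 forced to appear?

No

Counterexample: {1,6} sums to 7 under that restriction without using 5.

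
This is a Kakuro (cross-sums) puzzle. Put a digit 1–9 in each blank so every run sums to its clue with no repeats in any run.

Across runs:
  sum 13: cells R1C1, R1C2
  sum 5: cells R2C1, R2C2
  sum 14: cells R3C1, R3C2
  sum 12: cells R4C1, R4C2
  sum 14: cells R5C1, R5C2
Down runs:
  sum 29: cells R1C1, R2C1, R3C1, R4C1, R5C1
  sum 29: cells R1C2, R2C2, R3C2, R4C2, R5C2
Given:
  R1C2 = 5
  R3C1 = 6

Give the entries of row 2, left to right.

1 4

R1C1 = 13 − 5 = 8 completes the 13 across.
R3C2 = 14 − 6 = 8 completes the 14 across.
Nothing is forced directly, so branch on R5C1, whose candidates are 5 or 9. If R5C1 = 9: then R5C2 would have to be in {5} for the 14 across but in {1,3,4,6,7,9} for the 29 down — contradiction. So R5C1 = 5.
R5C2 = 14 − 5 = 9 completes the 14 across.
Nothing is forced directly, so branch on R2C1, whose candidates are 1 or 3. If R2C1 = 3: then R2C2 would have to be in {2} for the 5 across but in {1,3,4,6} for the 29 down — contradiction. So R2C1 = 1.
R2C2 = 5 − 1 = 4 completes the 5 across.
R4C1 = 29 − 20 = 9 completes the 29 down.
R4C2 = 12 − 9 = 3 completes the 12 across.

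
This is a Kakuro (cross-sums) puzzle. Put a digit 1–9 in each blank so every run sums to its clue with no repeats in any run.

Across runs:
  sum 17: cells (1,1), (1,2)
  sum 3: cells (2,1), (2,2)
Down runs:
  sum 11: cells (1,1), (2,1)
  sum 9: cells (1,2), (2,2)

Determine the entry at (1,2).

17 in 2 cells must be {8,9}; 3 in 2 cells must be {1,2}.
The 17 across and the 9 down share only 8, so (1,2) = 8.
The 3 across and the 11 down share only 2, so (2,1) = 2.
(2,2) = 3 − 2 = 1 completes the 3 across.
(1,1) = 17 − 8 = 9 completes the 17 across.

8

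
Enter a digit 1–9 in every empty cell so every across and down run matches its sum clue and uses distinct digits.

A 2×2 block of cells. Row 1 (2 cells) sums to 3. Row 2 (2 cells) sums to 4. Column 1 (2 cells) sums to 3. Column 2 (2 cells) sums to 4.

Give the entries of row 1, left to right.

2 1

3 in 2 cells must be {1,2}; 4 in 2 cells must be {1,3}.
The 3 across and the 4 down share only 1, so (1,2) = 1.
The 4 across and the 3 down share only 1, so (2,1) = 1.
(2,2) = 4 − 1 = 3 completes the 4 across.
(1,1) = 3 − 1 = 2 completes the 3 across.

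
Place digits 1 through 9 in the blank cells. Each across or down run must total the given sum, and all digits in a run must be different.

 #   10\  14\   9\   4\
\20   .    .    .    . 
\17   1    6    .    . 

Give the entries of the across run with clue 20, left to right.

4 in 2 cells must be {1,3}.
R1C1 = 10 − 1 = 9 completes the 10 down.
R1C2 = 14 − 6 = 8 completes the 14 down.
R1C4 = 1: the only remaining digit allowed by both the 20 across and the 4 down.
R2C4 = 4 − 1 = 3 completes the 4 down.
R1C3 = 20 − 18 = 2 completes the 20 across.
R2C3 = 17 − 10 = 7 completes the 17 across.

9, 8, 2, 1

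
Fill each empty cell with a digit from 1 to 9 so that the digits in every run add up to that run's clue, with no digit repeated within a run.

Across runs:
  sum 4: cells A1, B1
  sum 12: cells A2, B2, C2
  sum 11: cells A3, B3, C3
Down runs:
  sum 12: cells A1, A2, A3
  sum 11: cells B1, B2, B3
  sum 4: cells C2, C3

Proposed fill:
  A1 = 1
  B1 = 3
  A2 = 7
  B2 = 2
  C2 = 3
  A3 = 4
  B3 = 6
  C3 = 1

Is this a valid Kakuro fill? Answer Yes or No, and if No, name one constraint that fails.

Yes

Across: 1+3=4; 7+2+3=12; 4+6+1=11. Down: 1+7+4=12; 3+2+6=11; 3+1=4. No digit repeats within any run.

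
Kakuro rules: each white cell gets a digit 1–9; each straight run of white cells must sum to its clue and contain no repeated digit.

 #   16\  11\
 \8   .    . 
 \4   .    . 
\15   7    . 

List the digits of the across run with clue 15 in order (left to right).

7 8

4 in 2 cells must be {1,3}.
R3C2 = 15 − 7 = 8 completes the 15 across.
R2C2 = 1: the only remaining digit allowed by both the 4 across and the 11 down.
R1C2 = 11 − 9 = 2 completes the 11 down.
R2C1 = 4 − 1 = 3 completes the 4 across.
R1C1 = 8 − 2 = 6 completes the 8 across.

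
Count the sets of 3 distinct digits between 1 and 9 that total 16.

8

3 distinct digits from 1–9 sum between 6 and 24.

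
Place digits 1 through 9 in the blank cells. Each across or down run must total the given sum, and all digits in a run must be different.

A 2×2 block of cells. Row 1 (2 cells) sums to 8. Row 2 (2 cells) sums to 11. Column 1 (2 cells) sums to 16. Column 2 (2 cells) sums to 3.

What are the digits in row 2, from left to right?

9, 2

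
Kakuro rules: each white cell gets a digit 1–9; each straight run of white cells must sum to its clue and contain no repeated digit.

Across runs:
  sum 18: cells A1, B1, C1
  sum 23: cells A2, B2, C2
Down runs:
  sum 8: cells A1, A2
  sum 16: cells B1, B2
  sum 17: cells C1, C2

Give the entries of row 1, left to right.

23 in 3 cells must be {6,8,9}; 16 in 2 cells must be {7,9}; 17 in 2 cells must be {8,9}.
The 23 across and the 8 down share only 6, so A2 = 6.
Given what's placed, B2 must be 9 to fit the 23 across and 16 down.
C2 = 23 − 15 = 8 completes the 23 across.
A1 = 8 − 6 = 2 completes the 8 down.
B1 = 16 − 9 = 7 completes the 16 down.
C1 = 18 − 9 = 9 completes the 18 across.

2, 7, 9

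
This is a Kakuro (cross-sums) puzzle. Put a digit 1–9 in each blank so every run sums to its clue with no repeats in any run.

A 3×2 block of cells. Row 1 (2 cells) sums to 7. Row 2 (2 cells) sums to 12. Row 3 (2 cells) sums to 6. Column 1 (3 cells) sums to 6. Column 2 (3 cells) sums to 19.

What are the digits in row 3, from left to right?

6 in 3 cells must be {1,2,3}.
The 12 across and the 6 down share only 3, so (2,1) = 3.
(2,2) = 12 − 3 = 9 completes the 12 across.
Nothing is forced directly, so branch on (1,1), whose candidates are 1 or 2. If (1,1) = 2: then (1,2) would have to be in {5} for the 7 across but in {2,3,4,6,7,8} for the 19 down — contradiction. So (1,1) = 1.
(1,2) = 7 − 1 = 6 completes the 7 across.
(3,1) = 6 − 4 = 2 completes the 6 down.
(3,2) = 6 − 2 = 4 completes the 6 across.

2, 4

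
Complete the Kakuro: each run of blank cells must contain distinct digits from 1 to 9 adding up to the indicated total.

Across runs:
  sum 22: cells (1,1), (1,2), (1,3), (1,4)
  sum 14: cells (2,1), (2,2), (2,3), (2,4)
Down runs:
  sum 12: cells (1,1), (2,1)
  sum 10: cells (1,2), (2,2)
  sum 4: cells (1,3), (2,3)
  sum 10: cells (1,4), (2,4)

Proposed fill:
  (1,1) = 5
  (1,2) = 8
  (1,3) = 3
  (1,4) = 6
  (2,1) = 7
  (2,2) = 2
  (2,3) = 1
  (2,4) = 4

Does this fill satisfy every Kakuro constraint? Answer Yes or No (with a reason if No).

Yes

Across: 5+8+3+6=22; 7+2+1+4=14. Down: 5+7=12; 8+2=10; 3+1=4; 6+4=10. No digit repeats within any run.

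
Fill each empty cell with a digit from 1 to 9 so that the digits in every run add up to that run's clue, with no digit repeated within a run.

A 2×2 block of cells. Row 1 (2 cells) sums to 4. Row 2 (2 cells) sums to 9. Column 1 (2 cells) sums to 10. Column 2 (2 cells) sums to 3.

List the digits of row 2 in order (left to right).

7 2

4 in 2 cells must be {1,3}; 3 in 2 cells must be {1,2}.
The 4 across and the 3 down share only 1, so (1,2) = 1.
(2,2) = 3 − 1 = 2 completes the 3 down.
(1,1) = 4 − 1 = 3 completes the 4 across.
(2,1) = 9 − 2 = 7 completes the 9 across.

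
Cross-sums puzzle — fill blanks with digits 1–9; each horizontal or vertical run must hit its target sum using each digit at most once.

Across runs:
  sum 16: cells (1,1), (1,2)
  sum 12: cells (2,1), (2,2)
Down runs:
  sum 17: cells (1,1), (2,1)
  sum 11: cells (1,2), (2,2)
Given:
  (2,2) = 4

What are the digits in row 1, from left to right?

9 7

16 in 2 cells must be {7,9}; 17 in 2 cells must be {8,9}.
The 16 across and the 17 down share only 9, so (1,1) = 9.
(1,2) = 16 − 9 = 7 completes the 16 across.
(2,1) = 12 − 4 = 8 completes the 12 across.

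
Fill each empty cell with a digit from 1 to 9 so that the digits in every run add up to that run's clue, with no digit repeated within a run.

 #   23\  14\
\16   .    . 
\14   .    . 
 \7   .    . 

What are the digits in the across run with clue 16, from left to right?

16 in 2 cells must be {7,9}; 23 in 3 cells must be {6,8,9}.
The 16 across and the 23 down share only 9, so R1C1 = 9.
R1C2 = 16 − 9 = 7 completes the 16 across.
Given what's placed, R3C1 must be 6 to fit the 7 across and 23 down.
R3C2 = 7 − 6 = 1 completes the 7 across.
R2C1 = 23 − 15 = 8 completes the 23 down.
R2C2 = 14 − 8 = 6 completes the 14 across.

9 7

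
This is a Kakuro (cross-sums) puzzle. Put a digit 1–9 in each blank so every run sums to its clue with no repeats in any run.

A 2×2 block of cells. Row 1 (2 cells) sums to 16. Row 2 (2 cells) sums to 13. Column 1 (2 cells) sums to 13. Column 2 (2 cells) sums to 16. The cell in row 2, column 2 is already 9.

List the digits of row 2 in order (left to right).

4 9

16 in 2 cells must be {7,9}.
(1,2) = 16 − 9 = 7 completes the 16 down.
(2,1) = 13 − 9 = 4 completes the 13 across.
(1,1) = 16 − 7 = 9 completes the 16 across.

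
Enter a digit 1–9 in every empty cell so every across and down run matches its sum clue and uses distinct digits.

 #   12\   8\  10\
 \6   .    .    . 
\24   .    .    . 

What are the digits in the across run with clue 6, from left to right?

3, 1, 2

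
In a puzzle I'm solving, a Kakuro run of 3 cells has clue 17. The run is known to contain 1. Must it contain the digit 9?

Yes

The only way to make 17 from 3 distinct digits under that restriction is {1,7,9}, which contains 9.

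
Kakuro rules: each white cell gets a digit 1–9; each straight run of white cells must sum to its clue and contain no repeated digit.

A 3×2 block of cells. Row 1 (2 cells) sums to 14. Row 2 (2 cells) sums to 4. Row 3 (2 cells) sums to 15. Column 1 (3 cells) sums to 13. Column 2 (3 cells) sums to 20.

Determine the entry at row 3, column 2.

8

4 in 2 cells must be {1,3}.
The 4 across and the 20 down share only 3, so (2,2) = 3.
(2,1) = 4 − 3 = 1 completes the 4 across.
Nothing is forced directly, so branch on (1,2), whose candidates are 8 or 9. If (1,2) = 8: then (1,1) would have to be in {6} for the 14 across but in {3,4,5,7,8,9} for the 13 down — contradiction. So (1,2) = 9.
(1,1) = 14 − 9 = 5 completes the 14 across.
(3,1) = 13 − 6 = 7 completes the 13 down.
(3,2) = 15 − 7 = 8 completes the 15 across.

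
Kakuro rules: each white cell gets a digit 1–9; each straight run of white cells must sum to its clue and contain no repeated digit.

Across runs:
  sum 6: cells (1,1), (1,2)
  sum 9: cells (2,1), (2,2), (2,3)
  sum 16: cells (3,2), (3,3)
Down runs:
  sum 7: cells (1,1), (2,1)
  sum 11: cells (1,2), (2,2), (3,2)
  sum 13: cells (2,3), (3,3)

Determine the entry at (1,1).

5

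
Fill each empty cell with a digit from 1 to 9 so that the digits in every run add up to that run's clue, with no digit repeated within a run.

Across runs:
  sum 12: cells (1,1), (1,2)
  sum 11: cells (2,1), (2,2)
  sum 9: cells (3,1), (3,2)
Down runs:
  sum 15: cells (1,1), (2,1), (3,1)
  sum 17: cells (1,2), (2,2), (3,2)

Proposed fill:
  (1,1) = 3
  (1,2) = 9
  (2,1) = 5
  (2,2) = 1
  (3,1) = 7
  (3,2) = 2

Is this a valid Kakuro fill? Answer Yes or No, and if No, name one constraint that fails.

No — the across run (2,1)–(2,2) sums to 6, not 11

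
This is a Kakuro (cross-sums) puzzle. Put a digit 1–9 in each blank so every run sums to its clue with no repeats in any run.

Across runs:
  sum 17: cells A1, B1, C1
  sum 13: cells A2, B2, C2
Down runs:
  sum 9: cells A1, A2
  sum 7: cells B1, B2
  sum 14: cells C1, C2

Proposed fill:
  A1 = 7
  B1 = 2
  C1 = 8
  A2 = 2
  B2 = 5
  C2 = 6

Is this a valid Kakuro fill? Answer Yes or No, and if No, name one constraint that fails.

Across: 7+2+8=17; 2+5+6=13. Down: 7+2=9; 2+5=7; 8+6=14. No digit repeats within any run.

Yes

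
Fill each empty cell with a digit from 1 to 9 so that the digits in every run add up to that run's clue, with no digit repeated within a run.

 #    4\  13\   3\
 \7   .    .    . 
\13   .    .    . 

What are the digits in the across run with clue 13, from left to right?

3 9 1

7 in 3 cells must be {1,2,4}; 4 in 2 cells must be {1,3}; 3 in 2 cells must be {1,2}.
The 7 across and the 4 down share only 1, so R1C1 = 1.
Given what's placed, R1C2 must be 4 to fit the 7 across and 13 down.
R1C3 = 7 − 5 = 2 completes the 7 across.
R2C1 = 4 − 1 = 3 completes the 4 down.
R2C2 = 13 − 4 = 9 completes the 13 down.
R2C3 = 13 − 12 = 1 completes the 13 across.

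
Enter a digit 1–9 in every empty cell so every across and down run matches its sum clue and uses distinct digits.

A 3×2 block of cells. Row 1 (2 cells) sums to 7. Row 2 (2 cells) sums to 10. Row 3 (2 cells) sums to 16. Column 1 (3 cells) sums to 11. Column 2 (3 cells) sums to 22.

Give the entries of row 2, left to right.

16 in 2 cells must be {7,9}.
The 16 across and the 11 down share only 7, so (3,1) = 7.
(3,2) = 16 − 7 = 9 completes the 16 across.
Nothing is forced directly, so branch on (1,1), whose candidates are 1 or 3. If (1,1) = 3: then (1,2) would have to be in {4} for the 7 across but in {5,6,7,8} for the 22 down — contradiction. So (1,1) = 1.
(1,2) = 7 − 1 = 6 completes the 7 across.
(2,1) = 11 − 8 = 3 completes the 11 down.
(2,2) = 10 − 3 = 7 completes the 10 across.

3 7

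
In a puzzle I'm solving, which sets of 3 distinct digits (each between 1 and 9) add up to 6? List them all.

{1,2,3}

3 distinct digits from 1–9 sum between 6 and 24.
Only one set works: {1,2,3}.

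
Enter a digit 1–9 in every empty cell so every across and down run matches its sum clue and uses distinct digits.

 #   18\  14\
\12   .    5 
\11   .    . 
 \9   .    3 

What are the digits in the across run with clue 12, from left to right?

7 5

R1C1 = 12 − 5 = 7 completes the 12 across.
R2C2 = 14 − 8 = 6 completes the 14 down.
R3C1 = 9 − 3 = 6 completes the 9 across.
R2C1 = 11 − 6 = 5 completes the 11 across.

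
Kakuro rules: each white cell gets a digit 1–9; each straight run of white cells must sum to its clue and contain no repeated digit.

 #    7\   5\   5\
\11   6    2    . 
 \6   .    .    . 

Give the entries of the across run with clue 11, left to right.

6 in 3 cells must be {1,2,3}.
R1C3 = 11 − 8 = 3 completes the 11 across.
R2C1 = 7 − 6 = 1 completes the 7 down.
R2C2 = 5 − 2 = 3 completes the 5 down.
R2C3 = 6 − 4 = 2 completes the 6 across.

6 2 3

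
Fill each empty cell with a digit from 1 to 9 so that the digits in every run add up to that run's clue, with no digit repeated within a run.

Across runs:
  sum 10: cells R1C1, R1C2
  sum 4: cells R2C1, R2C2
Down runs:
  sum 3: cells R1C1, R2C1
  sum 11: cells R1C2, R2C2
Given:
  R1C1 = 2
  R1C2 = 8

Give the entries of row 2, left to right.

1 3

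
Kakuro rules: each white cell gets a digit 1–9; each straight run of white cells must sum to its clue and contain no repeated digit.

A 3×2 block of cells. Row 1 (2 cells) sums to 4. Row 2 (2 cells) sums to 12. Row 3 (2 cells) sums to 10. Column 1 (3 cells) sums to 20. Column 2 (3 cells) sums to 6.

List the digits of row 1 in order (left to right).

3, 1

4 in 2 cells must be {1,3}; 6 in 3 cells must be {1,2,3}.
The 4 across and the 20 down share only 3, so (1,1) = 3.
(1,2) = 4 − 3 = 1 completes the 4 across.
Given what's placed, (2,2) must be 3 to fit the 12 across and 6 down.
(3,2) = 6 − 4 = 2 completes the 6 down.
(2,1) = 12 − 3 = 9 completes the 12 across.
(3,1) = 10 − 2 = 8 completes the 10 across.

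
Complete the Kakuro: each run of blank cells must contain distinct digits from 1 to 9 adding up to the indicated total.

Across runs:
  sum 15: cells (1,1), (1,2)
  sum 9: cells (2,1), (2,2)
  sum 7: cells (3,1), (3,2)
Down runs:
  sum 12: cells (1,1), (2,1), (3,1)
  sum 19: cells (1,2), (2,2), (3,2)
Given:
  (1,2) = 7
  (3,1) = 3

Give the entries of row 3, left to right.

(1,1) = 15 − 7 = 8 completes the 15 across.
(2,1) = 12 − 11 = 1 completes the 12 down.
(2,2) = 9 − 1 = 8 completes the 9 across.
(3,2) = 7 − 3 = 4 completes the 7 across.

3 4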